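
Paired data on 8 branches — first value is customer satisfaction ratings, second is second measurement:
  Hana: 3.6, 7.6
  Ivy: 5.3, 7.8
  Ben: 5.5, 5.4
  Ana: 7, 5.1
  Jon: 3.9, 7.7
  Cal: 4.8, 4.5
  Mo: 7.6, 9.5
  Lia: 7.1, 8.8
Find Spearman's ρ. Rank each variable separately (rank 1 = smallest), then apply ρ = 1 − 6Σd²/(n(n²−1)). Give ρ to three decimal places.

0.452

Ranks of variable 1: 1, 4, 5, 6, 2, 3, 8, 7
Ranks of variable 2: 4, 6, 3, 2, 5, 1, 8, 7
d = r₁ − r₂: -3, -2, 2, 4, -3, 2, 0, 0
d²: 9, 4, 4, 16, 9, 4, 0, 0; Σd² = 46
ρ = 1 − 6·46/(8·63) = 1 − 276/504 = 0.452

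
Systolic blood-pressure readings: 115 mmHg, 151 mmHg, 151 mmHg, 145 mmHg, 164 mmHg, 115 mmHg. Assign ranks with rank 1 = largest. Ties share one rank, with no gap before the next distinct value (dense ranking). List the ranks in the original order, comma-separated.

Sorted (descending): 164, 151, 151, 145, 115, 115
The 2 values of 151 share dense rank 2.
The 2 values of 115 share dense rank 4.
Remaining distinct values take the next consecutive integers.

4, 2, 2, 3, 1, 4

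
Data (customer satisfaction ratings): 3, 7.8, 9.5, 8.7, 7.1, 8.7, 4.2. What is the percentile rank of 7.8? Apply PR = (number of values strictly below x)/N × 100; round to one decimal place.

42.9

N = 7.
Strictly below 7.8: 3. Equal to 7.8: 1.
PR = 3/7 × 100 = 42.9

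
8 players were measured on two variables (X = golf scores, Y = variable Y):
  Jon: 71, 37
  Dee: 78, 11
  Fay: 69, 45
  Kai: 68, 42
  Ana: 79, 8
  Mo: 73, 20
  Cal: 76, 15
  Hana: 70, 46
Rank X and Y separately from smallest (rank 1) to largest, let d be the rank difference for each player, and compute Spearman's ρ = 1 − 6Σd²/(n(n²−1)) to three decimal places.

Ranks of variable 1: 4, 7, 2, 1, 8, 5, 6, 3
Ranks of variable 2: 5, 2, 7, 6, 1, 4, 3, 8
d = r₁ − r₂: -1, 5, -5, -5, 7, 1, 3, -5
d²: 1, 25, 25, 25, 49, 1, 9, 25; Σd² = 160
ρ = 1 − 6·160/(8·63) = 1 − 960/504 = -0.905

-0.905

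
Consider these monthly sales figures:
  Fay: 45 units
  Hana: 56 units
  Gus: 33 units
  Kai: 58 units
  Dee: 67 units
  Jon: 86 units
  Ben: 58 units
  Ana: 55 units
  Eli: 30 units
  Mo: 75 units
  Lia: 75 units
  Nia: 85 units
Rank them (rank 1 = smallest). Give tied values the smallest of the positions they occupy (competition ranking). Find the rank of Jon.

Sorted (ascending): 30, 33, 45, 55, 56, 58, 58, 67, 75, 75, 85, 86
The 2 values of 58 occupy positions 6–7 → each gets rank 6.
The 2 values of 75 occupy positions 9–10 → each gets rank 9.
Jon has value 86 units → rank 12.

12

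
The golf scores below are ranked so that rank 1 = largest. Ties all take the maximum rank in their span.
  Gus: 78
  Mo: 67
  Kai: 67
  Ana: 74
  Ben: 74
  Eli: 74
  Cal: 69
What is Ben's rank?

Sorted (descending): 78, 74, 74, 74, 69, 67, 67
The 3 values of 74 occupy positions 2–4 → each gets rank 4.
The 2 values of 67 occupy positions 6–7 → each gets rank 7.
Ben has value 74 → rank 4.

4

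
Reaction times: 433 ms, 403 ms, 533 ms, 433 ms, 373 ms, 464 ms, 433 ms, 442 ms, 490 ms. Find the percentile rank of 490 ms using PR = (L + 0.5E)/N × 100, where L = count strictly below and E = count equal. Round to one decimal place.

83.3

N = 9.
Strictly below 490: 7. Equal to 490: 1.
PR = (7 + 0.5·1)/9 × 100 = 83.3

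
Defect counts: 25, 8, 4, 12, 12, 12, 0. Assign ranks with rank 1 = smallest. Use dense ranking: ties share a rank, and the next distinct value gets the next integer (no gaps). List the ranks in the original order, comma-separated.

5, 3, 2, 4, 4, 4, 1

Sorted (ascending): 0, 4, 8, 12, 12, 12, 25
The 3 values of 12 share dense rank 4.
Remaining distinct values take the next consecutive integers.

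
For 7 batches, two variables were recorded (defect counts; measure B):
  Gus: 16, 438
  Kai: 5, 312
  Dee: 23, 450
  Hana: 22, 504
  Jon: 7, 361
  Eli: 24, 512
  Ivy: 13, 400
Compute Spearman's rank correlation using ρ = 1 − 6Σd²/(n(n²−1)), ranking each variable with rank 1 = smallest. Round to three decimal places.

Ranks of variable 1: 4, 1, 6, 5, 2, 7, 3
Ranks of variable 2: 4, 1, 5, 6, 2, 7, 3
d = r₁ − r₂: 0, 0, 1, -1, 0, 0, 0
d²: 0, 0, 1, 1, 0, 0, 0; Σd² = 2
ρ = 1 − 6·2/(7·48) = 1 − 12/336 = 0.964

0.964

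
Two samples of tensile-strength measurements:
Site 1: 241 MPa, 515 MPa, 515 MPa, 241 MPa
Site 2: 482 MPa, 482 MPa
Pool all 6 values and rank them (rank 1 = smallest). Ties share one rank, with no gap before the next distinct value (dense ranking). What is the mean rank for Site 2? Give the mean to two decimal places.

2.00

Sorted (ascending): 241, 241, 482, 482, 515, 515
The 2 values of 241 share dense rank 1.
The 2 values of 482 share dense rank 2.
The 2 values of 515 share dense rank 3.
Site 2 values → pooled ranks: 482→2, 482→2
Mean rank = (2 + 2) / 2 = 2.00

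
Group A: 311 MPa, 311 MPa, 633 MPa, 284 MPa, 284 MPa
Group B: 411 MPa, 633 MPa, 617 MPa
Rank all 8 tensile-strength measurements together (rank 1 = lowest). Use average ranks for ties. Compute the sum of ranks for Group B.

18.5

Sorted (ascending): 284, 284, 311, 311, 411, 617, 633, 633
The 2 values of 284 occupy positions 1–2 → average rank (1+2)/2 = 1.5.
The 2 values of 311 occupy positions 3–4 → average rank (3+4)/2 = 3.5.
The 2 values of 633 occupy positions 7–8 → average rank (7+8)/2 = 7.5.
Group B values → pooled ranks: 411→5, 633→7.5, 617→6
Rank sum = 5 + 7.5 + 6 = 18.5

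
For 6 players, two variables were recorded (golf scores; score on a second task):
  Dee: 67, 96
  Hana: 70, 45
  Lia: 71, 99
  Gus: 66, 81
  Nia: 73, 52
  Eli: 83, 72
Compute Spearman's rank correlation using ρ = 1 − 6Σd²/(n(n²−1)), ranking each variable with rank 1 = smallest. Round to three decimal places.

-0.257

Ranks of variable 1: 2, 3, 4, 1, 5, 6
Ranks of variable 2: 5, 1, 6, 4, 2, 3
d = r₁ − r₂: -3, 2, -2, -3, 3, 3
d²: 9, 4, 4, 9, 9, 9; Σd² = 44
ρ = 1 − 6·44/(6·35) = 1 − 264/210 = -0.257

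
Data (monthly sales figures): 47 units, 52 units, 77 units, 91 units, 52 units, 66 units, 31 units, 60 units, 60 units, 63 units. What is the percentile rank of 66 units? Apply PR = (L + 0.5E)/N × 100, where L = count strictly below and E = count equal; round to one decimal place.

N = 10.
Strictly below 66: 7. Equal to 66: 1.
PR = (7 + 0.5·1)/10 × 100 = 75.0

75.0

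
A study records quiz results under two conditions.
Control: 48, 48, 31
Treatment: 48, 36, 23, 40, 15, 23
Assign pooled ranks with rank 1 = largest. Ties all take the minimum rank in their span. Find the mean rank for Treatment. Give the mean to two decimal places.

Sorted (descending): 48, 48, 48, 40, 36, 31, 23, 23, 15
The 3 values of 48 occupy positions 1–3 → each gets rank 1.
The 2 values of 23 occupy positions 7–8 → each gets rank 7.
Treatment values → pooled ranks: 48→1, 36→5, 23→7, 40→4, 15→9, 23→7
Mean rank = (1 + 5 + 7 + 4 + 9 + 7) / 6 = 5.50

5.50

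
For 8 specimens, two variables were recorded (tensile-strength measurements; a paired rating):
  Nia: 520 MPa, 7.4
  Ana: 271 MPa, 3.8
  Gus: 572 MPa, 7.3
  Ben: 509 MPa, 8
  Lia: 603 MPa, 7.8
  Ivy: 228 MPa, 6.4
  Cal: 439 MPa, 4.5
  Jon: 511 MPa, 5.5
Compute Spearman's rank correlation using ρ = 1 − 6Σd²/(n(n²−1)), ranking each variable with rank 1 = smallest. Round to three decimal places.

Ranks of variable 1: 6, 2, 7, 4, 8, 1, 3, 5
Ranks of variable 2: 6, 1, 5, 8, 7, 4, 2, 3
d = r₁ − r₂: 0, 1, 2, -4, 1, -3, 1, 2
d²: 0, 1, 4, 16, 1, 9, 1, 4; Σd² = 36
ρ = 1 − 6·36/(8·63) = 1 − 216/504 = 0.571

0.571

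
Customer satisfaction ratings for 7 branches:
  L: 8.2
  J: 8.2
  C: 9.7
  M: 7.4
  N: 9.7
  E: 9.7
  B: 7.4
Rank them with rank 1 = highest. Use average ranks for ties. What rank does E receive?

Sorted (descending): 9.7, 9.7, 9.7, 8.2, 8.2, 7.4, 7.4
The 3 values of 9.7 occupy positions 1–3 → average rank 2.
The 2 values of 8.2 occupy positions 4–5 → average rank (4+5)/2 = 4.5.
The 2 values of 7.4 occupy positions 6–7 → average rank (6+7)/2 = 6.5.
E has value 9.7 → rank 2.

2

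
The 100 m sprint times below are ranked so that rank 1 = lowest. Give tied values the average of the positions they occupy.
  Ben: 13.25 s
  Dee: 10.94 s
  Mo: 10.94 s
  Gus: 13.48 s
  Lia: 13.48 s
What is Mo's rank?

1.5

Sorted (ascending): 10.94, 10.94, 13.25, 13.48, 13.48
The 2 values of 10.94 occupy positions 1–2 → average rank (1+2)/2 = 1.5.
The 2 values of 13.48 occupy positions 4–5 → average rank (4+5)/2 = 4.5.
Mo has value 10.94 s → rank 1.5.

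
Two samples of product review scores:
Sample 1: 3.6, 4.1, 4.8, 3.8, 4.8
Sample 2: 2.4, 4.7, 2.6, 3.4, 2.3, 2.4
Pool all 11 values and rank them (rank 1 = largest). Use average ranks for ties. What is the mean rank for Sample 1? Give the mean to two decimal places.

Sorted (descending): 4.8, 4.8, 4.7, 4.1, 3.8, 3.6, 3.4, 2.6, 2.4, 2.4, 2.3
The 2 values of 4.8 occupy positions 1–2 → average rank (1+2)/2 = 1.5.
The 2 values of 2.4 occupy positions 9–10 → average rank (9+10)/2 = 9.5.
Sample 1 values → pooled ranks: 3.6→6, 4.1→4, 4.8→1.5, 3.8→5, 4.8→1.5
Mean rank = (6 + 4 + 1.5 + 5 + 1.5) / 5 = 3.60

3.60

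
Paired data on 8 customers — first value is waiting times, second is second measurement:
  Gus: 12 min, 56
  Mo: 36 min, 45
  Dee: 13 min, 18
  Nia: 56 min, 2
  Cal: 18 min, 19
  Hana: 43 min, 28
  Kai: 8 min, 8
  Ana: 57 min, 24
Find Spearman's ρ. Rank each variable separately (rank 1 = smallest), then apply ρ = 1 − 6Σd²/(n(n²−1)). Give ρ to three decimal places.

-0.024

Ranks of variable 1: 2, 5, 3, 7, 4, 6, 1, 8
Ranks of variable 2: 8, 7, 3, 1, 4, 6, 2, 5
d = r₁ − r₂: -6, -2, 0, 6, 0, 0, -1, 3
d²: 36, 4, 0, 36, 0, 0, 1, 9; Σd² = 86
ρ = 1 − 6·86/(8·63) = 1 − 516/504 = -0.024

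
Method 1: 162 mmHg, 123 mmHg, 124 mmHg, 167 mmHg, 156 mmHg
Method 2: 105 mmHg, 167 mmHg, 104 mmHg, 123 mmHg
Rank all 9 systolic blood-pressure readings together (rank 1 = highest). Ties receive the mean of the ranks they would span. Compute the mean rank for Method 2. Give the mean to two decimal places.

6.25

Sorted (descending): 167, 167, 162, 156, 124, 123, 123, 105, 104
The 2 values of 167 occupy positions 1–2 → average rank (1+2)/2 = 1.5.
The 2 values of 123 occupy positions 6–7 → average rank (6+7)/2 = 6.5.
Method 2 values → pooled ranks: 105→8, 167→1.5, 104→9, 123→6.5
Mean rank = (8 + 1.5 + 9 + 6.5) / 4 = 6.25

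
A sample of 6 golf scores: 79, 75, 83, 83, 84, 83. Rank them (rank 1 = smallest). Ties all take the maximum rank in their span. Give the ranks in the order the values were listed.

2, 1, 5, 5, 6, 5

Sorted (ascending): 75, 79, 83, 83, 83, 84
The 3 values of 83 occupy positions 3–5 → each gets rank 5.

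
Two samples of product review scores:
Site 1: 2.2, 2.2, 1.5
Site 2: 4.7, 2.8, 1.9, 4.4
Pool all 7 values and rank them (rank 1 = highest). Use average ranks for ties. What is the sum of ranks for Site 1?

16

Sorted (descending): 4.7, 4.4, 2.8, 2.2, 2.2, 1.9, 1.5
The 2 values of 2.2 occupy positions 4–5 → average rank (4+5)/2 = 4.5.
Site 1 values → pooled ranks: 2.2→4.5, 2.2→4.5, 1.5→7
Rank sum = 4.5 + 4.5 + 7 = 16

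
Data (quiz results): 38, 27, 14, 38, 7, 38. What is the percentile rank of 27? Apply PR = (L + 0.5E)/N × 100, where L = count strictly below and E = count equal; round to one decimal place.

N = 6.
Strictly below 27: 2. Equal to 27: 1.
PR = (2 + 0.5·1)/6 × 100 = 41.7

41.7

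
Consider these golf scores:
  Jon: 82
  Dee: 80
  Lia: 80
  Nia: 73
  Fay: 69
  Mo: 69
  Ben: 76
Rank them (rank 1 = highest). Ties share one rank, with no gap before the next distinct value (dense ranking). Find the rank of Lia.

2

Sorted (descending): 82, 80, 80, 76, 73, 69, 69
The 2 values of 80 share dense rank 2.
The 2 values of 69 share dense rank 5.
Remaining distinct values take the next consecutive integers.
Lia has value 80 → rank 2.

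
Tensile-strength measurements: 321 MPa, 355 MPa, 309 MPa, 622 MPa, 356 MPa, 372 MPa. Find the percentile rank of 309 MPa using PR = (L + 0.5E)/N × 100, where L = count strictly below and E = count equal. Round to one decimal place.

N = 6.
Strictly below 309: 0. Equal to 309: 1.
PR = (0 + 0.5·1)/6 × 100 = 8.3

8.3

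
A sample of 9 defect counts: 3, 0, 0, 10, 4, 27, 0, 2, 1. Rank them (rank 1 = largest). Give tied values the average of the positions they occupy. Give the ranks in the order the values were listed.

4, 8, 8, 2, 3, 1, 8, 5, 6

Sorted (descending): 27, 10, 4, 3, 2, 1, 0, 0, 0
The 3 values of 0 occupy positions 7–9 → average rank 8.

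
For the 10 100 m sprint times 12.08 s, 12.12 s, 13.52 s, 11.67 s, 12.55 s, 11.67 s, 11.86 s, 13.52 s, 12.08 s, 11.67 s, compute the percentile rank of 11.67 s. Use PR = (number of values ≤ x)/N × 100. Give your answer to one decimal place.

N = 10.
Strictly below 11.67: 0. Equal to 11.67: 3.
PR = 3/10 × 100 = 30.0

30.0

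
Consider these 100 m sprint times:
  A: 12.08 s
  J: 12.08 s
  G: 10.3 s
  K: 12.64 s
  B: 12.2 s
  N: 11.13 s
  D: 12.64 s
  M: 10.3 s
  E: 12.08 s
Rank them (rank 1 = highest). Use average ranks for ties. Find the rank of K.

Sorted (descending): 12.64, 12.64, 12.2, 12.08, 12.08, 12.08, 11.13, 10.3, 10.3
The 2 values of 12.64 occupy positions 1–2 → average rank (1+2)/2 = 1.5.
The 3 values of 12.08 occupy positions 4–6 → average rank 5.
The 2 values of 10.3 occupy positions 8–9 → average rank (8+9)/2 = 8.5.
K has value 12.64 s → rank 1.5.

1.5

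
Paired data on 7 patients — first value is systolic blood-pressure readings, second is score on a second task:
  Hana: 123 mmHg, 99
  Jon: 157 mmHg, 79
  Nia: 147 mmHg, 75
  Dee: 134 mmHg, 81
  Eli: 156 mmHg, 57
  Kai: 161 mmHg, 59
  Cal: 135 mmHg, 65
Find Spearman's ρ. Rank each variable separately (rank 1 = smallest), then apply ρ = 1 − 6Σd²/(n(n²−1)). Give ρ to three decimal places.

-0.679

Ranks of variable 1: 1, 6, 4, 2, 5, 7, 3
Ranks of variable 2: 7, 5, 4, 6, 1, 2, 3
d = r₁ − r₂: -6, 1, 0, -4, 4, 5, 0
d²: 36, 1, 0, 16, 16, 25, 0; Σd² = 94
ρ = 1 − 6·94/(7·48) = 1 − 564/336 = -0.679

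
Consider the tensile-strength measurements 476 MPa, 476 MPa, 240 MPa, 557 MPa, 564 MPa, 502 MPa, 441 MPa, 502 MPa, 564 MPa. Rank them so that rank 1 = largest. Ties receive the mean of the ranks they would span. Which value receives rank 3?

557

Sorted (descending): 564, 564, 557, 502, 502, 476, 476, 441, 240
The 2 values of 564 occupy positions 1–2 → average rank (1+2)/2 = 1.5.
The 2 values of 502 occupy positions 4–5 → average rank (4+5)/2 = 4.5.
The 2 values of 476 occupy positions 6–7 → average rank (6+7)/2 = 6.5.
Rank 3 → value 557.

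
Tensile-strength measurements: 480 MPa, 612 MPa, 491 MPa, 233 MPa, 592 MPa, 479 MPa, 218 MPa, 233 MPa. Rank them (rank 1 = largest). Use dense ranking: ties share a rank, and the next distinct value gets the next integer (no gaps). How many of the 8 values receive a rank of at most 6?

7

Sorted (descending): 612, 592, 491, 480, 479, 233, 233, 218
The 2 values of 233 share dense rank 6.
Remaining distinct values take the next consecutive integers.
Ranks ≤ 6: {1, 2, 3, 4, 5, 6, 6} → 7 values.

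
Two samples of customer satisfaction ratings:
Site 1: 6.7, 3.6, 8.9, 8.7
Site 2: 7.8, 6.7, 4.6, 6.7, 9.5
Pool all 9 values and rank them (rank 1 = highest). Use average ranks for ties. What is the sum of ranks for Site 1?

20

Sorted (descending): 9.5, 8.9, 8.7, 7.8, 6.7, 6.7, 6.7, 4.6, 3.6
The 3 values of 6.7 occupy positions 5–7 → average rank 6.
Site 1 values → pooled ranks: 6.7→6, 3.6→9, 8.9→2, 8.7→3
Rank sum = 6 + 9 + 2 + 3 = 20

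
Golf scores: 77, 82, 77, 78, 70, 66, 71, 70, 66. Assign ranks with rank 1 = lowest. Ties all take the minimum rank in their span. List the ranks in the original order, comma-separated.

Sorted (ascending): 66, 66, 70, 70, 71, 77, 77, 78, 82
The 2 values of 66 occupy positions 1–2 → each gets rank 1.
The 2 values of 70 occupy positions 3–4 → each gets rank 3.
The 2 values of 77 occupy positions 6–7 → each gets rank 6.

6, 9, 6, 8, 3, 1, 5, 3, 1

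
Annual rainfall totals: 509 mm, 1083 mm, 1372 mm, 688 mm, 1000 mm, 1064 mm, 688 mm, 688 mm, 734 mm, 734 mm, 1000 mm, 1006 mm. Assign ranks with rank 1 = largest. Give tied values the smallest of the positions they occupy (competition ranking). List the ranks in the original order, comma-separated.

12, 2, 1, 9, 5, 3, 9, 9, 7, 7, 5, 4

Sorted (descending): 1372, 1083, 1064, 1006, 1000, 1000, 734, 734, 688, 688, 688, 509
The 2 values of 1000 occupy positions 5–6 → each gets rank 5.
The 2 values of 734 occupy positions 7–8 → each gets rank 7.
The 3 values of 688 occupy positions 9–11 → each gets rank 9.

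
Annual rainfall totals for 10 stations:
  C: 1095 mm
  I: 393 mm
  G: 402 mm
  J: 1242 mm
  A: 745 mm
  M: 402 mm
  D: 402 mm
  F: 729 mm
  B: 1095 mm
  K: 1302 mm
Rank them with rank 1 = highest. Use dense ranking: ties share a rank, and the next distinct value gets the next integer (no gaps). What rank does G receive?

Sorted (descending): 1302, 1242, 1095, 1095, 745, 729, 402, 402, 402, 393
The 2 values of 1095 share dense rank 3.
The 3 values of 402 share dense rank 6.
Remaining distinct values take the next consecutive integers.
G has value 402 mm → rank 6.

6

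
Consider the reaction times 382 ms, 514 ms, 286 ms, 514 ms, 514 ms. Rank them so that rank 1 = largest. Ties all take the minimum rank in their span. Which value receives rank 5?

Sorted (descending): 514, 514, 514, 382, 286
The 3 values of 514 occupy positions 1–3 → each gets rank 1.
Rank 5 → value 286.

286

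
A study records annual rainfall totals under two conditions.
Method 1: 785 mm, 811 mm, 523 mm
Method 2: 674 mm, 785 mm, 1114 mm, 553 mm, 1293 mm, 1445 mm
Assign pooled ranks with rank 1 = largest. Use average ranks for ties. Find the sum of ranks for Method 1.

18.5

Sorted (descending): 1445, 1293, 1114, 811, 785, 785, 674, 553, 523
The 2 values of 785 occupy positions 5–6 → average rank (5+6)/2 = 5.5.
Method 1 values → pooled ranks: 785→5.5, 811→4, 523→9
Rank sum = 5.5 + 4 + 9 = 18.5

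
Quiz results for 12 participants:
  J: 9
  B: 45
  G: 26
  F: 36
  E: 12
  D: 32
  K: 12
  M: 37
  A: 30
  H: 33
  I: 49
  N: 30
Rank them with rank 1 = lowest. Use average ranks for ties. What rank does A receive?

5.5

Sorted (ascending): 9, 12, 12, 26, 30, 30, 32, 33, 36, 37, 45, 49
The 2 values of 12 occupy positions 2–3 → average rank (2+3)/2 = 2.5.
The 2 values of 30 occupy positions 5–6 → average rank (5+6)/2 = 5.5.
A has value 30 → rank 5.5.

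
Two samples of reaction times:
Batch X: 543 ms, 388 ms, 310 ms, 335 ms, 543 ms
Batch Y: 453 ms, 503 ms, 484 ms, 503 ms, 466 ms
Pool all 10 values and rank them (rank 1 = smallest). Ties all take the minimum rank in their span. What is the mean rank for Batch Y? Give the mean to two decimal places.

5.80

Sorted (ascending): 310, 335, 388, 453, 466, 484, 503, 503, 543, 543
The 2 values of 503 occupy positions 7–8 → each gets rank 7.
The 2 values of 543 occupy positions 9–10 → each gets rank 9.
Batch Y values → pooled ranks: 453→4, 503→7, 484→6, 503→7, 466→5
Mean rank = (4 + 7 + 6 + 7 + 5) / 5 = 5.80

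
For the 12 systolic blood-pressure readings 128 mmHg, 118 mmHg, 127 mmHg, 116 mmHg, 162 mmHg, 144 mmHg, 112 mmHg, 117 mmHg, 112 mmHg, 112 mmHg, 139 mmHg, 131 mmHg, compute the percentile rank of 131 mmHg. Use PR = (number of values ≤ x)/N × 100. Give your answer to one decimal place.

N = 12.
Strictly below 131: 8. Equal to 131: 1.
PR = 9/12 × 100 = 75.0

75.0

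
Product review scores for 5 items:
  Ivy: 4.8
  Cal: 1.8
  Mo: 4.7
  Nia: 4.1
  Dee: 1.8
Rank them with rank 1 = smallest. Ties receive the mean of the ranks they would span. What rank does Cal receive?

1.5

Sorted (ascending): 1.8, 1.8, 4.1, 4.7, 4.8
The 2 values of 1.8 occupy positions 1–2 → average rank (1+2)/2 = 1.5.
Cal has value 1.8 → rank 1.5.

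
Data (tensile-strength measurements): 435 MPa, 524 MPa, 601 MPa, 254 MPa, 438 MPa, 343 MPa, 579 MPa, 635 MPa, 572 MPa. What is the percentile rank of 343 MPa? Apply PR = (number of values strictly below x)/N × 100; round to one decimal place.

11.1

N = 9.
Strictly below 343: 1. Equal to 343: 1.
PR = 1/9 × 100 = 11.1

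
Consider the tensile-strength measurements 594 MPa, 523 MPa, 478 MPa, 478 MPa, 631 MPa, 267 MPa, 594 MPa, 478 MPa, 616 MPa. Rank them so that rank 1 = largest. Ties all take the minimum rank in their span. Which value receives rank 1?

Sorted (descending): 631, 616, 594, 594, 523, 478, 478, 478, 267
The 2 values of 594 occupy positions 3–4 → each gets rank 3.
The 3 values of 478 occupy positions 6–8 → each gets rank 6.
Rank 1 → value 631.

631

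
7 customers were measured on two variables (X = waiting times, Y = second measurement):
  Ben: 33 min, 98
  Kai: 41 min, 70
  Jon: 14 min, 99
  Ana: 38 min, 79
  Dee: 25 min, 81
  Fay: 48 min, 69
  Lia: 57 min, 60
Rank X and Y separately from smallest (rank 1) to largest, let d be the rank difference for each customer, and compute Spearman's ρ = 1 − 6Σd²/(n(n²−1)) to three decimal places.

-0.964

Ranks of variable 1: 3, 5, 1, 4, 2, 6, 7
Ranks of variable 2: 6, 3, 7, 4, 5, 2, 1
d = r₁ − r₂: -3, 2, -6, 0, -3, 4, 6
d²: 9, 4, 36, 0, 9, 16, 36; Σd² = 110
ρ = 1 − 6·110/(7·48) = 1 − 660/336 = -0.964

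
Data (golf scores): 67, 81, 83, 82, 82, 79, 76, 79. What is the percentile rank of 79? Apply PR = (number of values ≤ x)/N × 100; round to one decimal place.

50.0

N = 8.
Strictly below 79: 2. Equal to 79: 2.
PR = 4/8 × 100 = 50.0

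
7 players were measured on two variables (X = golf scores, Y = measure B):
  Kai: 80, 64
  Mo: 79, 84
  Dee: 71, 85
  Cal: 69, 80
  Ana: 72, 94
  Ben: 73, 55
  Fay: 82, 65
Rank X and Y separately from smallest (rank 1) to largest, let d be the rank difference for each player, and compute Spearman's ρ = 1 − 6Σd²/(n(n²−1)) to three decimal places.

Ranks of variable 1: 6, 5, 2, 1, 3, 4, 7
Ranks of variable 2: 2, 5, 6, 4, 7, 1, 3
d = r₁ − r₂: 4, 0, -4, -3, -4, 3, 4
d²: 16, 0, 16, 9, 16, 9, 16; Σd² = 82
ρ = 1 − 6·82/(7·48) = 1 − 492/336 = -0.464

-0.464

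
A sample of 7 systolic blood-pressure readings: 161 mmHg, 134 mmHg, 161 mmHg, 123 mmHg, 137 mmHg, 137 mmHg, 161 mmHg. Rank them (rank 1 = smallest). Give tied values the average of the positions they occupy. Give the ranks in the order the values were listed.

6, 2, 6, 1, 3.5, 3.5, 6

Sorted (ascending): 123, 134, 137, 137, 161, 161, 161
The 2 values of 137 occupy positions 3–4 → average rank (3+4)/2 = 3.5.
The 3 values of 161 occupy positions 5–7 → average rank 6.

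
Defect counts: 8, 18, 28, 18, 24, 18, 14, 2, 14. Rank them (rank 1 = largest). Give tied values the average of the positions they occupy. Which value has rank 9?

Sorted (descending): 28, 24, 18, 18, 18, 14, 14, 8, 2
The 3 values of 18 occupy positions 3–5 → average rank 4.
The 2 values of 14 occupy positions 6–7 → average rank (6+7)/2 = 6.5.
Rank 9 → value 2.

2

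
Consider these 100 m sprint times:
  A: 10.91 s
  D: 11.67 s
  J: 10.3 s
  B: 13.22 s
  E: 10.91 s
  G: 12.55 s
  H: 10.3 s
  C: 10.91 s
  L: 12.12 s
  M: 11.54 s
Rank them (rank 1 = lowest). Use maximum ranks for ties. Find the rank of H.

Sorted (ascending): 10.3, 10.3, 10.91, 10.91, 10.91, 11.54, 11.67, 12.12, 12.55, 13.22
The 2 values of 10.3 occupy positions 1–2 → each gets rank 2.
The 3 values of 10.91 occupy positions 3–5 → each gets rank 5.
H has value 10.3 s → rank 2.

2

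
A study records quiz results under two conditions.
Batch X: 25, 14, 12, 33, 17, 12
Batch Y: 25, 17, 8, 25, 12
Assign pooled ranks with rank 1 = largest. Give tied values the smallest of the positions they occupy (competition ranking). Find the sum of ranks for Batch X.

Sorted (descending): 33, 25, 25, 25, 17, 17, 14, 12, 12, 12, 8
The 3 values of 25 occupy positions 2–4 → each gets rank 2.
The 2 values of 17 occupy positions 5–6 → each gets rank 5.
The 3 values of 12 occupy positions 8–10 → each gets rank 8.
Batch X values → pooled ranks: 25→2, 14→7, 12→8, 33→1, 17→5, 12→8
Rank sum = 2 + 7 + 8 + 1 + 5 + 8 = 31

31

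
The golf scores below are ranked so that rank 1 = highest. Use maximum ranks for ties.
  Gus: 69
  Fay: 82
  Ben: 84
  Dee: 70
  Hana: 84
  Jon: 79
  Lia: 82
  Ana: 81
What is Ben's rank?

2

Sorted (descending): 84, 84, 82, 82, 81, 79, 70, 69
The 2 values of 84 occupy positions 1–2 → each gets rank 2.
The 2 values of 82 occupy positions 3–4 → each gets rank 4.
Ben has value 84 → rank 2.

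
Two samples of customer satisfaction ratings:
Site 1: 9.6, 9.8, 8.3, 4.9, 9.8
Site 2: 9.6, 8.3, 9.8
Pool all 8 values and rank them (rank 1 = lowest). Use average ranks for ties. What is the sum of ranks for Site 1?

22

Sorted (ascending): 4.9, 8.3, 8.3, 9.6, 9.6, 9.8, 9.8, 9.8
The 2 values of 8.3 occupy positions 2–3 → average rank (2+3)/2 = 2.5.
The 2 values of 9.6 occupy positions 4–5 → average rank (4+5)/2 = 4.5.
The 3 values of 9.8 occupy positions 6–8 → average rank 7.
Site 1 values → pooled ranks: 9.6→4.5, 9.8→7, 8.3→2.5, 4.9→1, 9.8→7
Rank sum = 4.5 + 7 + 2.5 + 1 + 7 = 22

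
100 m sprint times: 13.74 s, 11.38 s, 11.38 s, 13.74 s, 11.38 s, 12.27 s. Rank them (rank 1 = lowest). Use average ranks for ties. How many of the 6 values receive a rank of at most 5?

4

Sorted (ascending): 11.38, 11.38, 11.38, 12.27, 13.74, 13.74
The 3 values of 11.38 occupy positions 1–3 → average rank 2.
The 2 values of 13.74 occupy positions 5–6 → average rank (5+6)/2 = 5.5.
Ranks ≤ 5: {2, 2, 2, 4} → 4 values.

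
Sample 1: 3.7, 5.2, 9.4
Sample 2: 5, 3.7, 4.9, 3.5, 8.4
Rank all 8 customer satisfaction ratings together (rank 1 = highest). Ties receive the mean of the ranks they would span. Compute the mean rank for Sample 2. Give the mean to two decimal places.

Sorted (descending): 9.4, 8.4, 5.2, 5, 4.9, 3.7, 3.7, 3.5
The 2 values of 3.7 occupy positions 6–7 → average rank (6+7)/2 = 6.5.
Sample 2 values → pooled ranks: 5→4, 3.7→6.5, 4.9→5, 3.5→8, 8.4→2
Mean rank = (4 + 6.5 + 5 + 8 + 2) / 5 = 5.10

5.10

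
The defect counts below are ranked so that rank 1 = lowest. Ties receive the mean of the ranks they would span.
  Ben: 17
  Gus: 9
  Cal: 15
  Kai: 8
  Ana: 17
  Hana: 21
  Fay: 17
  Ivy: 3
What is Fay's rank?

6

Sorted (ascending): 3, 8, 9, 15, 17, 17, 17, 21
The 3 values of 17 occupy positions 5–7 → average rank 6.
Fay has value 17 → rank 6.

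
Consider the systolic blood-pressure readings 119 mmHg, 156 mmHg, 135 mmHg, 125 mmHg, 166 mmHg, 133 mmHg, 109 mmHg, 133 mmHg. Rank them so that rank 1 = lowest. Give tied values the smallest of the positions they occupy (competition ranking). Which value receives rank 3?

125

Sorted (ascending): 109, 119, 125, 133, 133, 135, 156, 166
The 2 values of 133 occupy positions 4–5 → each gets rank 4.
Rank 3 → value 125.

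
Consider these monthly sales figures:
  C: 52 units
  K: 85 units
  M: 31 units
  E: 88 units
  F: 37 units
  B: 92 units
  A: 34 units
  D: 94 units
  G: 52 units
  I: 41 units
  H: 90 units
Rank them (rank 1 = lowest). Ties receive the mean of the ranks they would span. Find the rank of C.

5.5

Sorted (ascending): 31, 34, 37, 41, 52, 52, 85, 88, 90, 92, 94
The 2 values of 52 occupy positions 5–6 → average rank (5+6)/2 = 5.5.
C has value 52 units → rank 5.5.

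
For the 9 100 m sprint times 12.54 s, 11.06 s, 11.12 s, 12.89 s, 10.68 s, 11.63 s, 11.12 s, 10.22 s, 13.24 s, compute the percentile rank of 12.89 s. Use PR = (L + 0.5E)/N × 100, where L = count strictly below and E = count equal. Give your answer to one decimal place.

N = 9.
Strictly below 12.89: 7. Equal to 12.89: 1.
PR = (7 + 0.5·1)/9 × 100 = 83.3

83.3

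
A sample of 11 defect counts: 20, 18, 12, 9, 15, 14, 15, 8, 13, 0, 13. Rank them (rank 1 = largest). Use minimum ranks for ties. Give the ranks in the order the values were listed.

Sorted (descending): 20, 18, 15, 15, 14, 13, 13, 12, 9, 8, 0
The 2 values of 15 occupy positions 3–4 → each gets rank 3.
The 2 values of 13 occupy positions 6–7 → each gets rank 6.

1, 2, 8, 9, 3, 5, 3, 10, 6, 11, 6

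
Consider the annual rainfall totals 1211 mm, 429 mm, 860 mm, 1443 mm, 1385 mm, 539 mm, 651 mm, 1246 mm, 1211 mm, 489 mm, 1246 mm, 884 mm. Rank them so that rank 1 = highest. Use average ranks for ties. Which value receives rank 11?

489

Sorted (descending): 1443, 1385, 1246, 1246, 1211, 1211, 884, 860, 651, 539, 489, 429
The 2 values of 1246 occupy positions 3–4 → average rank (3+4)/2 = 3.5.
The 2 values of 1211 occupy positions 5–6 → average rank (5+6)/2 = 5.5.
Rank 11 → value 489.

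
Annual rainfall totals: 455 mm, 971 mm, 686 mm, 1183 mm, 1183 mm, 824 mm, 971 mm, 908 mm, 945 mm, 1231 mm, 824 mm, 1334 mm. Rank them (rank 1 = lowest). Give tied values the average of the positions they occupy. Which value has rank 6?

945

Sorted (ascending): 455, 686, 824, 824, 908, 945, 971, 971, 1183, 1183, 1231, 1334
The 2 values of 824 occupy positions 3–4 → average rank (3+4)/2 = 3.5.
The 2 values of 971 occupy positions 7–8 → average rank (7+8)/2 = 7.5.
The 2 values of 1183 occupy positions 9–10 → average rank (9+10)/2 = 9.5.
Rank 6 → value 945.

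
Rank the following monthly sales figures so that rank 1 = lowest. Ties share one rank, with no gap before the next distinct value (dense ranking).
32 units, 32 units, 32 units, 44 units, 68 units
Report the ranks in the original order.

Sorted (ascending): 32, 32, 32, 44, 68
The 3 values of 32 share dense rank 1.
Remaining distinct values take the next consecutive integers.

1, 1, 1, 2, 3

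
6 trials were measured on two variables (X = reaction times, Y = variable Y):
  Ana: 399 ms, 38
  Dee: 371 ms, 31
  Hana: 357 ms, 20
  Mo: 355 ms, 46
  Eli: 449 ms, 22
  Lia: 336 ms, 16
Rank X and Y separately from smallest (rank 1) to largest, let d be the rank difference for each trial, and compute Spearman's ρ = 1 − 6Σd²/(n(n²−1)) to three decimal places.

Ranks of variable 1: 5, 4, 3, 2, 6, 1
Ranks of variable 2: 5, 4, 2, 6, 3, 1
d = r₁ − r₂: 0, 0, 1, -4, 3, 0
d²: 0, 0, 1, 16, 9, 0; Σd² = 26
ρ = 1 − 6·26/(6·35) = 1 − 156/210 = 0.257

0.257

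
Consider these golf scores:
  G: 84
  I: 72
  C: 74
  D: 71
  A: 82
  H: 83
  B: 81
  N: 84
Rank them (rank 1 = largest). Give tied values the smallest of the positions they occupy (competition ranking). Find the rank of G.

1

Sorted (descending): 84, 84, 83, 82, 81, 74, 72, 71
The 2 values of 84 occupy positions 1–2 → each gets rank 1.
G has value 84 → rank 1.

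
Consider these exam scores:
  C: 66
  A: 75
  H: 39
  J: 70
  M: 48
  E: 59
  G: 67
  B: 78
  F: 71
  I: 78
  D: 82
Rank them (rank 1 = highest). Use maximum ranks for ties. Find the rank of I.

Sorted (descending): 82, 78, 78, 75, 71, 70, 67, 66, 59, 48, 39
The 2 values of 78 occupy positions 2–3 → each gets rank 3.
I has value 78 → rank 3.

3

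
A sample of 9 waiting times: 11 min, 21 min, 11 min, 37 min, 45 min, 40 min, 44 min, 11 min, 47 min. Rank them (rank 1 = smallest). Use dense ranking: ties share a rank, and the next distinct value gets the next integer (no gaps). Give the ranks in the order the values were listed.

Sorted (ascending): 11, 11, 11, 21, 37, 40, 44, 45, 47
The 3 values of 11 share dense rank 1.
Remaining distinct values take the next consecutive integers.

1, 2, 1, 3, 6, 4, 5, 1, 7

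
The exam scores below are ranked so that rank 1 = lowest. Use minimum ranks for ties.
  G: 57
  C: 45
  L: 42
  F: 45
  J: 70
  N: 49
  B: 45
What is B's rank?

Sorted (ascending): 42, 45, 45, 45, 49, 57, 70
The 3 values of 45 occupy positions 2–4 → each gets rank 2.
B has value 45 → rank 2.

2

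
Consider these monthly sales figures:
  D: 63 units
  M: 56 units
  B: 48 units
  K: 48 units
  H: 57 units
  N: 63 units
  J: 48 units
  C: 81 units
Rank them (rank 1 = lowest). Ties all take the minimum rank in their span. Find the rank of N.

6

Sorted (ascending): 48, 48, 48, 56, 57, 63, 63, 81
The 3 values of 48 occupy positions 1–3 → each gets rank 1.
The 2 values of 63 occupy positions 6–7 → each gets rank 6.
N has value 63 units → rank 6.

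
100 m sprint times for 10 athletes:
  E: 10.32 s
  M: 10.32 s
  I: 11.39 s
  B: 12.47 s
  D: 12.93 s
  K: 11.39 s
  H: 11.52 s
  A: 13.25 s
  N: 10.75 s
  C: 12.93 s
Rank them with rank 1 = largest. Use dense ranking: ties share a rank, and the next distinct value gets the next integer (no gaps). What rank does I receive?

5

Sorted (descending): 13.25, 12.93, 12.93, 12.47, 11.52, 11.39, 11.39, 10.75, 10.32, 10.32
The 2 values of 12.93 share dense rank 2.
The 2 values of 11.39 share dense rank 5.
The 2 values of 10.32 share dense rank 7.
Remaining distinct values take the next consecutive integers.
I has value 11.39 s → rank 5.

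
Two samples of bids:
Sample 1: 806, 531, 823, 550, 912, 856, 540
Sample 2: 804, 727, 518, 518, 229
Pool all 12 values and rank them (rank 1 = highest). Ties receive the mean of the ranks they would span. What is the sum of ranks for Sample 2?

Sorted (descending): 912, 856, 823, 806, 804, 727, 550, 540, 531, 518, 518, 229
The 2 values of 518 occupy positions 10–11 → average rank (10+11)/2 = 10.5.
Sample 2 values → pooled ranks: 804→5, 727→6, 518→10.5, 518→10.5, 229→12
Rank sum = 5 + 6 + 10.5 + 10.5 + 12 = 44

44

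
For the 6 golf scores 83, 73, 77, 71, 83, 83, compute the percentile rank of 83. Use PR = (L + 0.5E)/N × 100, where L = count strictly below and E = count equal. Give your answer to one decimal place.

75.0

N = 6.
Strictly below 83: 3. Equal to 83: 3.
PR = (3 + 0.5·3)/6 × 100 = 75.0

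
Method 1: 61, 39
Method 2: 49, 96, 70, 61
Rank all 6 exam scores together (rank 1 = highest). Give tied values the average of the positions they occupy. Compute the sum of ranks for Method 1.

9.5

Sorted (descending): 96, 70, 61, 61, 49, 39
The 2 values of 61 occupy positions 3–4 → average rank (3+4)/2 = 3.5.
Method 1 values → pooled ranks: 61→3.5, 39→6
Rank sum = 3.5 + 6 = 9.5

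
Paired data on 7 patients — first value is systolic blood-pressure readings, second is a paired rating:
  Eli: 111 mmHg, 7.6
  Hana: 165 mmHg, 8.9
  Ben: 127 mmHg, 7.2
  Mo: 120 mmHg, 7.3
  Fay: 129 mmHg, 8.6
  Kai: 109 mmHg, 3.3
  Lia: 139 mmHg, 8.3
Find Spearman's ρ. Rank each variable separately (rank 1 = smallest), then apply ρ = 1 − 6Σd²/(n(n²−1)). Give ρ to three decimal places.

Ranks of variable 1: 2, 7, 4, 3, 5, 1, 6
Ranks of variable 2: 4, 7, 2, 3, 6, 1, 5
d = r₁ − r₂: -2, 0, 2, 0, -1, 0, 1
d²: 4, 0, 4, 0, 1, 0, 1; Σd² = 10
ρ = 1 − 6·10/(7·48) = 1 − 60/336 = 0.821

0.821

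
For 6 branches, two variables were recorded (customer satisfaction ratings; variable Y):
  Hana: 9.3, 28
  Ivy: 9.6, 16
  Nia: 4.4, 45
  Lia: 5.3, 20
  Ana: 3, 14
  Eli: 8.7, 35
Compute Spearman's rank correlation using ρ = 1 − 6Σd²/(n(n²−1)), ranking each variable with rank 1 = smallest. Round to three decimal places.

Ranks of variable 1: 5, 6, 2, 3, 1, 4
Ranks of variable 2: 4, 2, 6, 3, 1, 5
d = r₁ − r₂: 1, 4, -4, 0, 0, -1
d²: 1, 16, 16, 0, 0, 1; Σd² = 34
ρ = 1 − 6·34/(6·35) = 1 − 204/210 = 0.029

0.029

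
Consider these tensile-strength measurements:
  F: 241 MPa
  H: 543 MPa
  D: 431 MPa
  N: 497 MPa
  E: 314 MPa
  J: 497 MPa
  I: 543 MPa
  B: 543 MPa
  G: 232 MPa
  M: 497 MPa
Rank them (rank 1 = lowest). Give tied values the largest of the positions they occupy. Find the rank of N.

Sorted (ascending): 232, 241, 314, 431, 497, 497, 497, 543, 543, 543
The 3 values of 497 occupy positions 5–7 → each gets rank 7.
The 3 values of 543 occupy positions 8–10 → each gets rank 10.
N has value 497 MPa → rank 7.

7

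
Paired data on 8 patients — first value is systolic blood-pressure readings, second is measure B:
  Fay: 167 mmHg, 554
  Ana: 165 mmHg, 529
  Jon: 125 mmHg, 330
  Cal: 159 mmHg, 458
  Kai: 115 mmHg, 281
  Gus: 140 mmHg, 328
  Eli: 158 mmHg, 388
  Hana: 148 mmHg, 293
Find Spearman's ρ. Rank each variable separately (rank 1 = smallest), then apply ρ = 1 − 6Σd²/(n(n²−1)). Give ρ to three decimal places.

0.905

Ranks of variable 1: 8, 7, 2, 6, 1, 3, 5, 4
Ranks of variable 2: 8, 7, 4, 6, 1, 3, 5, 2
d = r₁ − r₂: 0, 0, -2, 0, 0, 0, 0, 2
d²: 0, 0, 4, 0, 0, 0, 0, 4; Σd² = 8
ρ = 1 − 6·8/(8·63) = 1 − 48/504 = 0.905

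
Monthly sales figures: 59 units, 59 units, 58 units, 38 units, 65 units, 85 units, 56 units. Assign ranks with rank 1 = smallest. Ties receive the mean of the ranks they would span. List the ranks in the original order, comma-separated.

Sorted (ascending): 38, 56, 58, 59, 59, 65, 85
The 2 values of 59 occupy positions 4–5 → average rank (4+5)/2 = 4.5.

4.5, 4.5, 3, 1, 6, 7, 2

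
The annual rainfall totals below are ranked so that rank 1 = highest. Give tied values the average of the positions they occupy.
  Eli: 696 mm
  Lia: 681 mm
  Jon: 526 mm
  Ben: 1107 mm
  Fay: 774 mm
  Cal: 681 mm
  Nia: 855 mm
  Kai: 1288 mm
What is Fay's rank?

Sorted (descending): 1288, 1107, 855, 774, 696, 681, 681, 526
The 2 values of 681 occupy positions 6–7 → average rank (6+7)/2 = 6.5.
Fay has value 774 mm → rank 4.

4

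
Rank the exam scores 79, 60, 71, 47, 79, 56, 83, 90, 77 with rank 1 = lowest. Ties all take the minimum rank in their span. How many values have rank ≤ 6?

Sorted (ascending): 47, 56, 60, 71, 77, 79, 79, 83, 90
The 2 values of 79 occupy positions 6–7 → each gets rank 6.
Ranks ≤ 6: {1, 2, 3, 4, 5, 6, 6} → 7 values.

7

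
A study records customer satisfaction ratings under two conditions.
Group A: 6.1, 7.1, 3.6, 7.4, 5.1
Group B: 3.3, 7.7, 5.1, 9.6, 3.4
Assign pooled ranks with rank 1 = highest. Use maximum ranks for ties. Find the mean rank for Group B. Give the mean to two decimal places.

Sorted (descending): 9.6, 7.7, 7.4, 7.1, 6.1, 5.1, 5.1, 3.6, 3.4, 3.3
The 2 values of 5.1 occupy positions 6–7 → each gets rank 7.
Group B values → pooled ranks: 3.3→10, 7.7→2, 5.1→7, 9.6→1, 3.4→9
Mean rank = (10 + 2 + 7 + 1 + 9) / 5 = 5.80

5.80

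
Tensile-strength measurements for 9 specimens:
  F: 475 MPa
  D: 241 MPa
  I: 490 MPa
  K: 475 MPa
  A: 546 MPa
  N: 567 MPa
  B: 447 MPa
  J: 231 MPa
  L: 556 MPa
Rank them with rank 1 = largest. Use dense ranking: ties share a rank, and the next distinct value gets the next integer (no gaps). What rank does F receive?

5

Sorted (descending): 567, 556, 546, 490, 475, 475, 447, 241, 231
The 2 values of 475 share dense rank 5.
Remaining distinct values take the next consecutive integers.
F has value 475 MPa → rank 5.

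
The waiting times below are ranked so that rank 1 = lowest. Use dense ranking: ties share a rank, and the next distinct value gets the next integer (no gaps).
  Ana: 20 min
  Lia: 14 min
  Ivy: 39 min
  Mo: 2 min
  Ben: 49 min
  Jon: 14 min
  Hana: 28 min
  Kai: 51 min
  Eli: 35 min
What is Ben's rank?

7

Sorted (ascending): 2, 14, 14, 20, 28, 35, 39, 49, 51
The 2 values of 14 share dense rank 2.
Remaining distinct values take the next consecutive integers.
Ben has value 49 min → rank 7.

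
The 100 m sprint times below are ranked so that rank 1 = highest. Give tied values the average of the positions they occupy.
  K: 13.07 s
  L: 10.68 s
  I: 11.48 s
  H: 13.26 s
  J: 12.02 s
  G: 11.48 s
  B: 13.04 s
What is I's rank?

Sorted (descending): 13.26, 13.07, 13.04, 12.02, 11.48, 11.48, 10.68
The 2 values of 11.48 occupy positions 5–6 → average rank (5+6)/2 = 5.5.
I has value 11.48 s → rank 5.5.

5.5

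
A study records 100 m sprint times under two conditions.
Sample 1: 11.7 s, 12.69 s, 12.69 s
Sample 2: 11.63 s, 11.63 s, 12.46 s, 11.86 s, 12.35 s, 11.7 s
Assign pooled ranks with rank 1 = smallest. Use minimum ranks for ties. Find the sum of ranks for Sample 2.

23

Sorted (ascending): 11.63, 11.63, 11.7, 11.7, 11.86, 12.35, 12.46, 12.69, 12.69
The 2 values of 11.63 occupy positions 1–2 → each gets rank 1.
The 2 values of 11.7 occupy positions 3–4 → each gets rank 3.
The 2 values of 12.69 occupy positions 8–9 → each gets rank 8.
Sample 2 values → pooled ranks: 11.63→1, 11.63→1, 12.46→7, 11.86→5, 12.35→6, 11.7→3
Rank sum = 1 + 1 + 7 + 5 + 6 + 3 = 23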